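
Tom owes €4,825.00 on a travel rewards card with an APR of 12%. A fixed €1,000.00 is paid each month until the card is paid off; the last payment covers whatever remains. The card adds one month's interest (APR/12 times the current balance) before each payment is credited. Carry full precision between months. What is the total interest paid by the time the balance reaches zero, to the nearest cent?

Monthly rate r = 12%/12 = 1% = 0.01.
Payoff takes n = ⌈−ln(1 − rB₀/P)/ln(1+r)⌉ = ⌈4.970⌉ = 5 payments; the last is €970.12.
Total paid = 4·€1,000.00 + €970.12 = €4,970.12.
Total interest = total paid − principal = €4,970.12 − €4,825.00 = €145.12.

€145.12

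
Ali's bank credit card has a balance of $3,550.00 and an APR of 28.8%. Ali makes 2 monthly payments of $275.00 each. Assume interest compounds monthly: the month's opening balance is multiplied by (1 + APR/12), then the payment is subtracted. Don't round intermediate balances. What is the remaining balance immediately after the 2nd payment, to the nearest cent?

$3,165.84

Monthly rate r = 28.8%/12 = 2.4% = 0.024.
Each month: B ← B·(1+r) − $275.00.
Month 1: interest $85.20; balance after payment $3,360.20.
Month 2: interest $80.64; balance after payment $3,165.84.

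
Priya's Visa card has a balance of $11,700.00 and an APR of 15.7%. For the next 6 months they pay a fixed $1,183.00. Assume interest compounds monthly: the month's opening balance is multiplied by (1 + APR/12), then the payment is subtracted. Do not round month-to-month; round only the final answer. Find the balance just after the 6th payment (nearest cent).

Monthly rate r = 15.7%/12 = 1.30833% = 0.0130833.
Each month: B ← B·(1+r) − $1,183.00.
Month 1: interest $153.07; balance after payment $10,670.08.
Month 2: interest $139.60; balance after payment $9,626.68.
Month 3: interest $125.95; balance after payment $8,569.62.
Month 4: interest $112.12; balance after payment $7,498.74.
Month 5: interest $98.11; balance after payment $6,413.85.
Month 6: interest $83.91; balance after payment $5,314.77.

$5,314.77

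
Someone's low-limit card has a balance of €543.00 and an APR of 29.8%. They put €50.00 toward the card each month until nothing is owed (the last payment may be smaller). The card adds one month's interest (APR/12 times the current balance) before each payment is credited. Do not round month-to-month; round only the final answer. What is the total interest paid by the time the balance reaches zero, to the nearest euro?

€98

Monthly rate r = 29.8%/12 = 2.48333% = 0.0248333.
Payoff takes n = ⌈−ln(1 − rB₀/P)/ln(1+r)⌉ = ⌈12.812⌉ = 13 payments; the last is €40.71.
Total paid = 12·€50.00 + €40.71 = €640.71.
Total interest = total paid − principal = €640.71 − €543.00 = €97.71.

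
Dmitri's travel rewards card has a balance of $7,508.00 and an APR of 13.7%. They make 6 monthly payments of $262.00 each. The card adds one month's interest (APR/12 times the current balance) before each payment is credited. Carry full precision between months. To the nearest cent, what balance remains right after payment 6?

$6,419.65

Monthly rate r = 13.7%/12 = 1.14167% = 0.0114167.
Each month: B ← B·(1+r) − $262.00.
Month 1: interest $85.72; balance after payment $7,331.72.
Month 2: interest $83.70; balance after payment $7,153.42.
Month 3: interest $81.67; balance after payment $6,973.09.
Month 4: interest $79.61; balance after payment $6,790.70.
Month 5: interest $77.53; balance after payment $6,606.22.
Month 6: interest $75.42; balance after payment $6,419.65.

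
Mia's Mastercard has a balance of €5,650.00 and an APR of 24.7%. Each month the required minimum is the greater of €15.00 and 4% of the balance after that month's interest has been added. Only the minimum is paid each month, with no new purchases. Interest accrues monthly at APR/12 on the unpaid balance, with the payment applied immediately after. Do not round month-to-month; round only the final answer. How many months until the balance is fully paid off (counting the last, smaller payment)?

Monthly rate r = 24.7%/12 = 2.05833% = 0.0205833.
While 4% of the post-interest balance exceeds €15.00, each month B ← (B·(1+r))·(1 − 0.04), i.e. B shrinks by the factor (1+r)·0.96 = 0.97976.
This holds for months 1–134. Entering month 135 the balance is €364.83; 4% of the post-interest balance is now below €15.00, so the flat €15.00 minimum applies from here.
From month 135 a fixed €15.00 at rate r clears €364.83 in 35 more payments. Total: 134 + 35 = 169 months.

169 months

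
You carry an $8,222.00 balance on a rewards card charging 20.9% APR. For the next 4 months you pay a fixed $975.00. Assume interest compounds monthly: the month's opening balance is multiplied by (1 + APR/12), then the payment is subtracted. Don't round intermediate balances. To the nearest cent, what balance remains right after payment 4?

$4,806.86

Monthly rate r = 20.9%/12 = 1.74167% = 0.0174167.
Each month: B ← B·(1+r) − $975.00.
Month 1: interest $143.20; balance after payment $7,390.20.
Month 2: interest $128.71; balance after payment $6,543.91.
Month 3: interest $113.97; balance after payment $5,682.89.
Month 4: interest $98.98; balance after payment $4,806.86.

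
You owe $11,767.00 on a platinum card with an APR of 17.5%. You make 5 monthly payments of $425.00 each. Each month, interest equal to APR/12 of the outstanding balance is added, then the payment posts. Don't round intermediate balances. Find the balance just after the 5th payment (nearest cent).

$10,462.51

Monthly rate r = 17.5%/12 = 1.45833% = 0.0145833.
Each month: B ← B·(1+r) − $425.00.
Month 1: interest $171.60; balance after payment $11,513.60.
Month 2: interest $167.91; balance after payment $11,256.51.
Month 3: interest $164.16; balance after payment $10,995.67.
Month 4: interest $160.35; balance after payment $10,731.02.
Month 5: interest $156.49; balance after payment $10,462.51.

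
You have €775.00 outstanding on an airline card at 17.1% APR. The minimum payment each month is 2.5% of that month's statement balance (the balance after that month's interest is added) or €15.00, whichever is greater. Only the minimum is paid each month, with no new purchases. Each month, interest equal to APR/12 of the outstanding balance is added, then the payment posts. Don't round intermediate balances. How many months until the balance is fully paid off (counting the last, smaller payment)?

83 months

Monthly rate r = 17.1%/12 = 1.425% = 0.01425.
While 2.5% of the post-interest balance exceeds €15.00, each month B ← (B·(1+r))·(1 − 0.025), i.e. B shrinks by the factor (1+r)·0.975 = 0.98889.
This holds for months 1–25. Entering month 26 the balance is €586.20; 2.5% of the post-interest balance is now below €15.00, so the flat €15.00 minimum applies from here.
From month 26 a fixed €15.00 at rate r clears €586.20 in 58 more payments. Total: 25 + 58 = 83 months.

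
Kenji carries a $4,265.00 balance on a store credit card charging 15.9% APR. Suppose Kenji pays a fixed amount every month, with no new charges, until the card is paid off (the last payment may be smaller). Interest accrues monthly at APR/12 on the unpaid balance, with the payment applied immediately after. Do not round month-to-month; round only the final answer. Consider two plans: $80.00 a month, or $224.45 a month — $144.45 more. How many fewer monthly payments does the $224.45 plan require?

Monthly rate r = 15.9%/12 = 1.325% = 0.01325.
At $80.00/mo: n = ⌈−ln(1 − rB₀/P)/ln(1+r)⌉ = 94 payments (last $8.24); total interest = total paid − $4,265.00 = $3,183.24.
At $224.45/mo: 23 payments (last $8.03); total interest $680.93.
Payments saved = 94 − 23 = 71.

71 fewer payments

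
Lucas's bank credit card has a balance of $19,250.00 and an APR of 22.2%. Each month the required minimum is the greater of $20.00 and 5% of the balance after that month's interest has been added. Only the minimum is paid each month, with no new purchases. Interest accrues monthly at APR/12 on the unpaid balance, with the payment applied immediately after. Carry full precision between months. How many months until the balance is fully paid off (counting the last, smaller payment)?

Monthly rate r = 22.2%/12 = 1.85% = 0.0185.
While 5% of the post-interest balance exceeds $20.00, each month B ← (B·(1+r))·(1 − 0.05), i.e. B shrinks by the factor (1+r)·0.95 = 0.96757.
This holds for months 1–119. Entering month 120 the balance is $380.98; 5% of the post-interest balance is now below $20.00, so the flat $20.00 minimum applies from here.
From month 120 a fixed $20.00 at rate r clears $380.98 in 24 more payments. Total: 119 + 24 = 143 months.

143 months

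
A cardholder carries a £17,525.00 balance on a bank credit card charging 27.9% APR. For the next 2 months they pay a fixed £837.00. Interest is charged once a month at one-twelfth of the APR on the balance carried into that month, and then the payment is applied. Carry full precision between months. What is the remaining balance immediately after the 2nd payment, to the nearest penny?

Monthly rate r = 27.9%/12 = 2.325% = 0.02325.
Each month: B ← B·(1+r) − £837.00.
Month 1: interest £407.46; balance after payment £17,095.46.
Month 2: interest £397.47; balance after payment £16,655.93.

£16,655.93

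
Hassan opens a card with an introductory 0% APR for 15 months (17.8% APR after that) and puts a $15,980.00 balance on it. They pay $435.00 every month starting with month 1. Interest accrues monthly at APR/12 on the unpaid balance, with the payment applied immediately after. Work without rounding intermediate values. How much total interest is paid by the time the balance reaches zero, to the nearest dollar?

$2,044

Promo months 1–15 at r₀ = 0%/12 = 0; months 16+ at r₁ = 17.8%/12 = 0.0148333.
After month 15 (no interest yet): B = $15,980.00 − 15·$435.00 = $9,455.00.
Then at r₁ with $435.00/mo: n₂ = −ln(1 − r₁·B/P)/ln(1+r₁) ≈ 26.43 → 27 more payments.
Total paid = 41·$435.00 + $189.31 = $18,024.31; interest = $18,024.31 − $15,980.00 = $2,044.31.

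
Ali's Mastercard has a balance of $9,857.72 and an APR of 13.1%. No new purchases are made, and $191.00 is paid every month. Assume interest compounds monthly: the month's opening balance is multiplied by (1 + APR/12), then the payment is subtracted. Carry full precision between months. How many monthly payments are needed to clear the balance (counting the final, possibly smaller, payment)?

77 months

Monthly rate r = 13.1%/12 = 1.09167% = 0.0109167.
Recurrence: B ← B·(1+r) − $191.00.
Month 1: interest $107.61; balance after payment $9,774.33.
Month 2: interest $106.70; balance after payment $9,690.04.
Closed form: n = −ln(1 − rB₀/P)/ln(1+r) = −ln(0.43658)/ln(1.01092) ≈ 76.333, so the balance reaches zero during payment 77.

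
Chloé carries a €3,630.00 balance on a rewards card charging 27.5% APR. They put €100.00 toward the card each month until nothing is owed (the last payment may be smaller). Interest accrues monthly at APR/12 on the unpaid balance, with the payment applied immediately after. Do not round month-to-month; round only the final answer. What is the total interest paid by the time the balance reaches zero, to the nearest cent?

Monthly rate r = 27.5%/12 = 2.29167% = 0.0229167.
Payoff takes n = ⌈−ln(1 − rB₀/P)/ln(1+r)⌉ = ⌈78.694⌉ = 79 payments; the last is €69.63.
Total paid = 78·€100.00 + €69.63 = €7,869.63.
Total interest = total paid − principal = €7,869.63 − €3,630.00 = €4,239.63.

€4,239.63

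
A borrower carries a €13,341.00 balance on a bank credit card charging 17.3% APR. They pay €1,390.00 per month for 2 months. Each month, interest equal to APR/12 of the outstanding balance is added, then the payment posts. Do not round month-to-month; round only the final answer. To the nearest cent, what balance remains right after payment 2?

€10,928.40

Monthly rate r = 17.3%/12 = 1.44167% = 0.0144167.
Each month: B ← B·(1+r) − €1,390.00.
Month 1: interest €192.33; balance after payment €12,143.33.
Month 2: interest €175.07; balance after payment €10,928.40.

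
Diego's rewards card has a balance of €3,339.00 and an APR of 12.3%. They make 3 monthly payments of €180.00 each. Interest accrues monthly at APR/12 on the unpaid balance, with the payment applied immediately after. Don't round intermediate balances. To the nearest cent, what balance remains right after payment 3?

Monthly rate r = 12.3%/12 = 1.025% = 0.01025.
Each month: B ← B·(1+r) − €180.00.
Month 1: interest €34.22; balance after payment €3,193.22.
Month 2: interest €32.73; balance after payment €3,045.96.
Month 3: interest €31.22; balance after payment €2,897.18.

€2,897.18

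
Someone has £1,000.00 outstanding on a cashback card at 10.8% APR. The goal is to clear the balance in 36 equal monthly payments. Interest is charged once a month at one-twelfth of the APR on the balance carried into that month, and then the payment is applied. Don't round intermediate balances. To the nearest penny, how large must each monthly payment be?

£32.64

Monthly rate r = 10.8%/12 = 0.9% = 0.009.
Level-payment amortization: P = B₀·r / (1 − (1+r)^(−n)) = 1000.00·0.009 / (1 − 1.009^(−36)).
Denominator 1 − (1+r)^(−36) = 0.275700783.
P = 9 / 0.275700783 ≈ 32.64.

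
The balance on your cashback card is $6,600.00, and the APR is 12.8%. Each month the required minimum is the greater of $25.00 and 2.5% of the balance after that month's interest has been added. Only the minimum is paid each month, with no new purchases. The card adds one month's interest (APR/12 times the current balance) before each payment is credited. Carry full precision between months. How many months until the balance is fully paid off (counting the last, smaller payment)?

Monthly rate r = 12.8%/12 = 1.06667% = 0.0106667.
While 2.5% of the post-interest balance exceeds $25.00, each month B ← (B·(1+r))·(1 − 0.025), i.e. B shrinks by the factor (1+r)·0.975 = 0.9854.
This holds for months 1–130. Entering month 131 the balance is $975.39; 2.5% of the post-interest balance is now below $25.00, so the flat $25.00 minimum applies from here.
From month 131 a fixed $25.00 at rate r clears $975.39 in 51 more payments. Total: 130 + 51 = 181 months.

181 months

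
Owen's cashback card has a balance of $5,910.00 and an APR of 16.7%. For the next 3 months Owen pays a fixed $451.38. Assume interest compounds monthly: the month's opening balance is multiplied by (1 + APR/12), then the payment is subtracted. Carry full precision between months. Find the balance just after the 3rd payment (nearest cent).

Monthly rate r = 16.7%/12 = 1.39167% = 0.0139167.
Each month: B ← B·(1+r) − $451.38.
Month 1: interest $82.25; balance after payment $5,540.87.
Month 2: interest $77.11; balance after payment $5,166.60.
Month 3: interest $71.90; balance after payment $4,787.12.

$4,787.12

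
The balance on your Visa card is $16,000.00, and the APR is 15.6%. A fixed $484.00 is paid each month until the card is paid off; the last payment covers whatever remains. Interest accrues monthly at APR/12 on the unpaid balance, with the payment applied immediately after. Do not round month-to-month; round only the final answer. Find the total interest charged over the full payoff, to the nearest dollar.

$5,048

Monthly rate r = 15.6%/12 = 1.3% = 0.013.
Payoff takes n = ⌈−ln(1 − rB₀/P)/ln(1+r)⌉ = ⌈43.487⌉ = 44 payments; the last is $236.34.
Total paid = 43·$484.00 + $236.34 = $21,048.34.
Total interest = total paid − principal = $21,048.34 − $16,000.00 = $5,048.34.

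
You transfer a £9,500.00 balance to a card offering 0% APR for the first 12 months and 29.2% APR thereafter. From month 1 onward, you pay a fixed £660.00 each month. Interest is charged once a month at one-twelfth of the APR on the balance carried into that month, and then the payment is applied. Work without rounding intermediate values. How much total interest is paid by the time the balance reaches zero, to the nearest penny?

Promo months 1–12 at r₀ = 0%/12 = 0; months 13+ at r₁ = 29.2%/12 = 0.0243333.
After month 12 (no interest yet): B = £9,500.00 − 12·£660.00 = £1,580.00.
Then at r₁ with £660.00/mo: n₂ = −ln(1 − r₁·B/P)/ln(1+r₁) ≈ 2.50 → 3 more payments.
Total paid = 14·£660.00 + £329.60 = £9,569.60; interest = £9,569.60 − £9,500.00 = £69.60.

£69.60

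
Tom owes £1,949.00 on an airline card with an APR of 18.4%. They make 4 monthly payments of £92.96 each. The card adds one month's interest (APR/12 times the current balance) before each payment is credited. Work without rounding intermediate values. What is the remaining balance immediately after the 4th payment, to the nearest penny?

Monthly rate r = 18.4%/12 = 1.53333% = 0.0153333.
Each month: B ← B·(1+r) − £92.96.
Month 1: interest £29.88; balance after payment £1,885.92.
Month 2: interest £28.92; balance after payment £1,821.88.
Month 3: interest £27.94; balance after payment £1,756.86.
Month 4: interest £26.94; balance after payment £1,690.84.

£1,690.84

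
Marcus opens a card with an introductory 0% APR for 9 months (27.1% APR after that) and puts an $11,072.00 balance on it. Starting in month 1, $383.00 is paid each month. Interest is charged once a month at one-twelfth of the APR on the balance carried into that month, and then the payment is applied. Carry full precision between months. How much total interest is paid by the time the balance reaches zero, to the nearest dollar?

Promo months 1–9 at r₀ = 0%/12 = 0; months 10+ at r₁ = 27.1%/12 = 0.0225833.
After month 9 (no interest yet): B = $11,072.00 − 9·$383.00 = $7,625.00.
Then at r₁ with $383.00/mo: n₂ = −ln(1 − r₁·B/P)/ln(1+r₁) ≈ 26.74 → 27 more payments.
Total paid = 35·$383.00 + $283.47 = $13,688.47; interest = $13,688.47 − $11,072.00 = $2,616.47.

$2,616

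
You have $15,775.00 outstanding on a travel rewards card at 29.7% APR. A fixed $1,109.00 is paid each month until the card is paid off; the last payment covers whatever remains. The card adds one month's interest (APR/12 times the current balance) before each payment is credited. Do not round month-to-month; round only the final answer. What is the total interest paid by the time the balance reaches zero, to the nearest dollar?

Monthly rate r = 29.7%/12 = 2.475% = 0.02475.
Payoff takes n = ⌈−ln(1 − rB₀/P)/ln(1+r)⌉ = ⌈17.750⌉ = 18 payments; the last is $833.77.
Total paid = 17·$1,109.00 + $833.77 = $19,686.77.
Total interest = total paid − principal = $19,686.77 − $15,775.00 = $3,911.77.

$3,912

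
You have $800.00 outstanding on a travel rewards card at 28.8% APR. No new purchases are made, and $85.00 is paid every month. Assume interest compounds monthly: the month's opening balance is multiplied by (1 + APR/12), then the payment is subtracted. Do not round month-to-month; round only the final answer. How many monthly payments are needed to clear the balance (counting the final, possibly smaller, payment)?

Monthly rate r = 28.8%/12 = 2.4% = 0.024.
Recurrence: B ← B·(1+r) − $85.00.
Month 1: interest $19.20; balance after payment $734.20.
Month 2: interest $17.62; balance after payment $666.82.
Closed form: n = −ln(1 − rB₀/P)/ln(1+r) = −ln(0.77412)/ln(1.024) ≈ 10.795, so the balance reaches zero during payment 11.

11 months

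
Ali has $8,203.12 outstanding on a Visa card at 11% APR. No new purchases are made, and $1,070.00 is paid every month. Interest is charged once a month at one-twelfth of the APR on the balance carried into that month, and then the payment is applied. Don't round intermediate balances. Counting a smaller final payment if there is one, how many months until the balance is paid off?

8 months

Monthly rate r = 11%/12 = 0.916667% = 0.00916667.
Recurrence: B ← B·(1+r) − $1,070.00.
Month 1: interest $75.20; balance after payment $7,208.32.
Month 2: interest $66.08; balance after payment $6,204.39.
Closed form: n = −ln(1 − rB₀/P)/ln(1+r) = −ln(0.92972)/ln(1.00917) ≈ 7.986, so the balance reaches zero during payment 8.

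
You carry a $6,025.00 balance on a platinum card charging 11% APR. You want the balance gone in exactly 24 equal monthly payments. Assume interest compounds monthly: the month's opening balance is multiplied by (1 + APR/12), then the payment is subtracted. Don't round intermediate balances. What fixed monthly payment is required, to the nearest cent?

$280.81

Monthly rate r = 11%/12 = 0.916667% = 0.00916667.
Level-payment amortization: P = B₀·r / (1 − (1+r)^(−n)) = 6025.00·0.00916667 / (1 − 1.00917^(−24)).
Denominator 1 − (1+r)^(−24) = 0.196676504.
P = 55.2292 / 0.196676504 ≈ 280.81.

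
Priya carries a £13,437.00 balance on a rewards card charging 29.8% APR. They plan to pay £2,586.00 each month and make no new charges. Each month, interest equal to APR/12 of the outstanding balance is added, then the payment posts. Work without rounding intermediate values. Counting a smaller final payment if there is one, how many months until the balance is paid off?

Monthly rate r = 29.8%/12 = 2.48333% = 0.0248333.
Recurrence: B ← B·(1+r) − £2,586.00.
Month 1: interest £333.69; balance after payment £11,184.69.
Month 2: interest £277.75; balance after payment £8,876.44.
Month 3: interest £220.43; balance after payment £6,510.87.
Month 4: interest £161.69; balance after payment £4,086.56.
Month 5: interest £101.48; balance after payment £1,602.04.
Month 6: interest £39.78; balance after payment £0.00.

6 months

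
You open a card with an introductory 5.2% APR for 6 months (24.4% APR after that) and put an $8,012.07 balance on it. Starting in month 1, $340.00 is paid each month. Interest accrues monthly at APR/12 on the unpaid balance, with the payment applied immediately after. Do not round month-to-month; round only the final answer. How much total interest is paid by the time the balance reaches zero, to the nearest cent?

$1,790.16

Promo months 1–6 at r₀ = 5.2%/12 = 0.00433333; months 7+ at r₁ = 24.4%/12 = 0.0203333.
After month 6: iterate B ← B·(1+r₀) − $340.00 for 6 months → $6,160.43.
Then at r₁ with $340.00/mo: n₂ = −ln(1 − r₁·B/P)/ln(1+r₁) ≈ 22.83 → 23 more payments.
Total paid = 28·$340.00 + $282.23 = $9,802.23; interest = $9,802.23 − $8,012.07 = $1,790.16.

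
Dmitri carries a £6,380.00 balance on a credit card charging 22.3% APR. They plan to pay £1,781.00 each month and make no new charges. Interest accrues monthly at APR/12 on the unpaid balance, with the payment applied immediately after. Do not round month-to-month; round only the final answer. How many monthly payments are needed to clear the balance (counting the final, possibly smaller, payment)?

4 months

Monthly rate r = 22.3%/12 = 1.85833% = 0.0185833.
Recurrence: B ← B·(1+r) − £1,781.00.
Month 1: interest £118.56; balance after payment £4,717.56.
Month 2: interest £87.67; balance after payment £3,024.23.
Month 3: interest £56.20; balance after payment £1,299.43.
Month 4: interest £24.15; balance after payment £0.00.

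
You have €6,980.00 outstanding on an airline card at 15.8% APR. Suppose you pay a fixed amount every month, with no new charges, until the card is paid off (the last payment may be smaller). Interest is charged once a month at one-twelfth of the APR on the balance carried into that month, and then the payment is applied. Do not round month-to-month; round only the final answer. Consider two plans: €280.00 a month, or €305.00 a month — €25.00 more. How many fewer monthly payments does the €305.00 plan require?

Monthly rate r = 15.8%/12 = 1.31667% = 0.0131667.
At €280.00/mo: n = ⌈−ln(1 − rB₀/P)/ln(1+r)⌉ = 31 payments (last €116.28); total interest = total paid − €6,980.00 = €1,536.28.
At €305.00/mo: 28 payments (last €126.07); total interest €1,381.07.
Payments saved = 31 − 28 = 3.

3 fewer payments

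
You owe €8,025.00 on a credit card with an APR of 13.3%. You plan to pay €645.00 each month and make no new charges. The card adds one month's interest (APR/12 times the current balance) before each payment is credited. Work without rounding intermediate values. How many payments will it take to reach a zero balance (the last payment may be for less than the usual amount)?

14 months

Monthly rate r = 13.3%/12 = 1.10833% = 0.0110833.
Recurrence: B ← B·(1+r) − €645.00.
Month 1: interest €88.94; balance after payment €7,468.94.
Month 2: interest €82.78; balance after payment €6,906.72.
Closed form: n = −ln(1 − rB₀/P)/ln(1+r) = −ln(0.8621)/ln(1.01108) ≈ 13.462, so the balance reaches zero during payment 14.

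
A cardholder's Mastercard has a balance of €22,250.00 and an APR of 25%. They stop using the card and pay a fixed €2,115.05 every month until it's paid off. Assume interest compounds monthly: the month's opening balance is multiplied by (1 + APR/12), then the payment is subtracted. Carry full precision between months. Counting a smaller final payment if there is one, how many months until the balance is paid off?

12 months

Monthly rate r = 25%/12 = 2.08333% = 0.0208333.
Recurrence: B ← B·(1+r) − €2,115.05.
Month 1: interest €463.54; balance after payment €20,598.49.
Month 2: interest €429.14; balance after payment €18,912.58.
Closed form: n = −ln(1 − rB₀/P)/ln(1+r) = −ln(0.78084)/ln(1.02083) ≈ 11.998, so the balance reaches zero during payment 12.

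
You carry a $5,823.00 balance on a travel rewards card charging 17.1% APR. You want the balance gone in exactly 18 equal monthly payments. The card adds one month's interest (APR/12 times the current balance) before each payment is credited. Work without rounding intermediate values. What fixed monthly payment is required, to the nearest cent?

Monthly rate r = 17.1%/12 = 1.425% = 0.01425.
Level-payment amortization: P = B₀·r / (1 − (1+r)^(−n)) = 5823.00·0.01425 / (1 − 1.01425^(−18)).
Denominator 1 − (1+r)^(−18) = 0.224842943.
P = 82.9778 / 0.224842943 ≈ 369.05.

$369.05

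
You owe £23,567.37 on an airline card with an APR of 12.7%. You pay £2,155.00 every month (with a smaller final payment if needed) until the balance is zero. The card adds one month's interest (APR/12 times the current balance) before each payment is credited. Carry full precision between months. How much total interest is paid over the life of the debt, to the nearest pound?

£1,614

Monthly rate r = 12.7%/12 = 1.05833% = 0.0105833.
Payoff takes n = ⌈−ln(1 − rB₀/P)/ln(1+r)⌉ = ⌈11.684⌉ = 12 payments; the last is £1,476.29.
Total paid = 11·£2,155.00 + £1,476.29 = £25,181.29.
Total interest = total paid − principal = £25,181.29 − £23,567.37 = £1,613.92.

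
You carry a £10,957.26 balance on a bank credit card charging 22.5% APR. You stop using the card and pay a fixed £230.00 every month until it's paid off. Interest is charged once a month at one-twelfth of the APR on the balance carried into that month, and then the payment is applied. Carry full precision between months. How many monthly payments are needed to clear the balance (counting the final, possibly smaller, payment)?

Monthly rate r = 22.5%/12 = 1.875% = 0.01875.
Recurrence: B ← B·(1+r) − £230.00.
Month 1: interest £205.45; balance after payment £10,932.71.
Month 2: interest £204.99; balance after payment £10,907.70.
Closed form: n = −ln(1 − rB₀/P)/ln(1+r) = −ln(0.10675)/ln(1.01875) ≈ 120.438, so the balance reaches zero during payment 121.

121 months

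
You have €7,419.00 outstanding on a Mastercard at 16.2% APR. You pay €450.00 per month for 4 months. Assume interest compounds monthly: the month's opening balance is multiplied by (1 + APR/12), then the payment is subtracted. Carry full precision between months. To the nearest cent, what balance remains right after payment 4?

€5,991.03

Monthly rate r = 16.2%/12 = 1.35% = 0.0135.
Each month: B ← B·(1+r) − €450.00.
Month 1: interest €100.16; balance after payment €7,069.16.
Month 2: interest €95.43; balance after payment €6,714.59.
Month 3: interest €90.65; balance after payment €6,355.24.
Month 4: interest €85.80; balance after payment €5,991.03.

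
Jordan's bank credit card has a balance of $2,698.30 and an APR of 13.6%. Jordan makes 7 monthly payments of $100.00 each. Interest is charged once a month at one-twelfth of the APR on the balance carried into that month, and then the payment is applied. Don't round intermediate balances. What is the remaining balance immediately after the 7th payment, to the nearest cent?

Monthly rate r = 13.6%/12 = 1.13333% = 0.0113333.
Each month: B ← B·(1+r) − $100.00.
Month 1: interest $30.58; balance after payment $2,628.88.
Month 2: interest $29.79; balance after payment $2,558.67.
Month 3: interest $29.00; balance after payment $2,487.67.
Month 4: interest $28.19; balance after payment $2,415.87.
Month 5: interest $27.38; balance after payment $2,343.25.
Month 6: interest $26.56; balance after payment $2,269.80.
Month 7: interest $25.72; balance after payment $2,195.53.

$2,195.53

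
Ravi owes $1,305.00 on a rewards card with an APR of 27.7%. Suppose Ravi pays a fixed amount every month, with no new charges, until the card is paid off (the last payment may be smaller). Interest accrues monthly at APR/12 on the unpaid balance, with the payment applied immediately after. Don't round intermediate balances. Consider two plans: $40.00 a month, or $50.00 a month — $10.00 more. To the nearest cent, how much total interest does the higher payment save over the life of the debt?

$430.48

Monthly rate r = 27.7%/12 = 2.30833% = 0.0230833.
At $40.00/mo: n = ⌈−ln(1 − rB₀/P)/ln(1+r)⌉ = 62 payments (last $11.78); total interest = total paid − $1,305.00 = $1,146.78.
At $50.00/mo: 41 payments (last $21.30); total interest $716.30.
Interest saved = $1,146.78 − $716.30 = $430.48.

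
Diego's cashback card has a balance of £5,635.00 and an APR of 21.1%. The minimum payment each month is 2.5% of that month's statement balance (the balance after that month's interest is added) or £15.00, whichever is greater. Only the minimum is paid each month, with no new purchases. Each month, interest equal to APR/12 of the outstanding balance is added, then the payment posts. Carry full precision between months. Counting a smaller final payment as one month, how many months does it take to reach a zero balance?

354 months

Monthly rate r = 21.1%/12 = 1.75833% = 0.0175833.
While 2.5% of the post-interest balance exceeds £15.00, each month B ← (B·(1+r))·(1 − 0.025), i.e. B shrinks by the factor (1+r)·0.975 = 0.99214.
This holds for months 1–287. Entering month 288 the balance is £585.87; 2.5% of the post-interest balance is now below £15.00, so the flat £15.00 minimum applies from here.
From month 288 a fixed £15.00 at rate r clears £585.87 in 67 more payments. Total: 287 + 67 = 354 months.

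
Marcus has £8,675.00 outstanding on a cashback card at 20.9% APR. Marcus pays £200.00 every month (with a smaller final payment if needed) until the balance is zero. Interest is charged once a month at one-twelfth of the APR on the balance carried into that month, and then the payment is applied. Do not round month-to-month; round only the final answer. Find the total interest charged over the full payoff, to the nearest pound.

£7,638

Monthly rate r = 20.9%/12 = 1.74167% = 0.0174167.
Payoff takes n = ⌈−ln(1 − rB₀/P)/ln(1+r)⌉ = ⌈81.563⌉ = 82 payments; the last is £113.03.
Total paid = 81·£200.00 + £113.03 = £16,313.03.
Total interest = total paid − principal = £16,313.03 − £8,675.00 = £7,638.03.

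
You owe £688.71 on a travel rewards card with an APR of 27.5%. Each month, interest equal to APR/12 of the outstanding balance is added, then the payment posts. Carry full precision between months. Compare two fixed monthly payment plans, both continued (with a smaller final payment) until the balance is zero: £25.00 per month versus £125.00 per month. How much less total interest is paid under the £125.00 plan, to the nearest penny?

Monthly rate r = 27.5%/12 = 2.29167% = 0.0229167.
At £25.00/mo: n = ⌈−ln(1 − rB₀/P)/ln(1+r)⌉ = 45 payments (last £0.97); total interest = total paid − £688.71 = £412.26.
At £125.00/mo: 6 payments (last £119.70); total interest £55.99.
Interest saved = £412.26 − £55.99 = £356.27.

£356.27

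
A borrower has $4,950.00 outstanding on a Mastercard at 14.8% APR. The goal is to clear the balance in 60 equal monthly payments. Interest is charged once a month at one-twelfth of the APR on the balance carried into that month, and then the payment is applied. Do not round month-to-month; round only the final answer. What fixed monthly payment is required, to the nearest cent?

Monthly rate r = 14.8%/12 = 1.23333% = 0.0123333.
Level-payment amortization: P = B₀·r / (1 − (1+r)^(−n)) = 4950.00·0.0123333 / (1 − 1.01233^(−60)).
Denominator 1 − (1+r)^(−60) = 0.520721698.
P = 61.05 / 0.520721698 ≈ 117.24.

$117.24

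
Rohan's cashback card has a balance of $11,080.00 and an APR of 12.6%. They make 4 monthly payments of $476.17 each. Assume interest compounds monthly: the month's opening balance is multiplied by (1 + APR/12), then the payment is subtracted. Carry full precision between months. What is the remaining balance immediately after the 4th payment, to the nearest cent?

Monthly rate r = 12.6%/12 = 1.05% = 0.0105.
Each month: B ← B·(1+r) − $476.17.
Month 1: interest $116.34; balance after payment $10,720.17.
Month 2: interest $112.56; balance after payment $10,356.56.
Month 3: interest $108.74; balance after payment $9,989.14.
Month 4: interest $104.89; balance after payment $9,617.85.

$9,617.85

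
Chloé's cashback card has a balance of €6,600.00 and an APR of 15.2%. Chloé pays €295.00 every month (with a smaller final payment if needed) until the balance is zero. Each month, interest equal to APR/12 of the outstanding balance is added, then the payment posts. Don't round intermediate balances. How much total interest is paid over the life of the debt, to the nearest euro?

Monthly rate r = 15.2%/12 = 1.26667% = 0.0126667.
Payoff takes n = ⌈−ln(1 − rB₀/P)/ln(1+r)⌉ = ⌈26.473⌉ = 27 payments; the last is €140.11.
Total paid = 26·€295.00 + €140.11 = €7,810.11.
Total interest = total paid − principal = €7,810.11 − €6,600.00 = €1,210.11.

€1,210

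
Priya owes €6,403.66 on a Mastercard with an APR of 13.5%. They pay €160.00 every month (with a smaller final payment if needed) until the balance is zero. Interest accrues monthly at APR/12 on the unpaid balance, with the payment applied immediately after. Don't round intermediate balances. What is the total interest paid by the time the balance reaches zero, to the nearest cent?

€2,153.57

Monthly rate r = 13.5%/12 = 1.125% = 0.01125.
Payoff takes n = ⌈−ln(1 − rB₀/P)/ln(1+r)⌉ = ⌈53.481⌉ = 54 payments; the last is €77.23.
Total paid = 53·€160.00 + €77.23 = €8,557.23.
Total interest = total paid − principal = €8,557.23 − €6,403.66 = €2,153.57.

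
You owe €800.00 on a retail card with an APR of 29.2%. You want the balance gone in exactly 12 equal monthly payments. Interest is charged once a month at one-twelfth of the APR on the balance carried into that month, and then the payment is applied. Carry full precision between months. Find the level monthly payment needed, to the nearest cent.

€77.68

Monthly rate r = 29.2%/12 = 2.43333% = 0.0243333.
Level-payment amortization: P = B₀·r / (1 − (1+r)^(−n)) = 800.00·0.0243333 / (1 − 1.02433^(−12)).
Denominator 1 − (1+r)^(−12) = 0.250616143.
P = 19.4667 / 0.250616143 ≈ 77.68.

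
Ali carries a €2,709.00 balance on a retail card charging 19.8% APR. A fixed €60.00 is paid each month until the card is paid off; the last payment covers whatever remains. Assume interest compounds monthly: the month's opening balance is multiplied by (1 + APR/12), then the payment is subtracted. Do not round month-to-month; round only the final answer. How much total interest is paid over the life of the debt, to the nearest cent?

€2,300.71

Monthly rate r = 19.8%/12 = 1.65% = 0.0165.
Payoff takes n = ⌈−ln(1 − rB₀/P)/ln(1+r)⌉ = ⌈83.493⌉ = 84 payments; the last is €29.71.
Total paid = 83·€60.00 + €29.71 = €5,009.71.
Total interest = total paid − principal = €5,009.71 − €2,709.00 = €2,300.71.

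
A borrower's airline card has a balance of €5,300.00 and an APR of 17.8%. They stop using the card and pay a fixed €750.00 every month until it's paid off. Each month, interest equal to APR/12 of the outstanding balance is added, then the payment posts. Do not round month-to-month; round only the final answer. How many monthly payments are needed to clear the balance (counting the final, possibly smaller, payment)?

8 payments

Monthly rate r = 17.8%/12 = 1.48333% = 0.0148333.
Recurrence: B ← B·(1+r) − €750.00.
Month 1: interest €78.62; balance after payment €4,628.62.
Month 2: interest €68.66; balance after payment €3,947.27.
Closed form: n = −ln(1 − rB₀/P)/ln(1+r) = −ln(0.89518)/ln(1.01483) ≈ 7.520, so the balance reaches zero during payment 8.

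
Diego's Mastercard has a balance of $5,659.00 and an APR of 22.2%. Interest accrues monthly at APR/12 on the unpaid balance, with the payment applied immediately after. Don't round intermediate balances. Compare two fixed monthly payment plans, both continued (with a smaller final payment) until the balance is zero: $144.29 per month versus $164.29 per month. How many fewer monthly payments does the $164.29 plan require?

Monthly rate r = 22.2%/12 = 1.85% = 0.0185.
At $144.29/mo: n = ⌈−ln(1 − rB₀/P)/ln(1+r)⌉ = 71 payments (last $78.00); total interest = total paid − $5,659.00 = $4,519.30.
At $164.29/mo: 56 payments (last $52.31); total interest $3,429.26.
Payments saved = 71 − 56 = 15.

15 fewer payments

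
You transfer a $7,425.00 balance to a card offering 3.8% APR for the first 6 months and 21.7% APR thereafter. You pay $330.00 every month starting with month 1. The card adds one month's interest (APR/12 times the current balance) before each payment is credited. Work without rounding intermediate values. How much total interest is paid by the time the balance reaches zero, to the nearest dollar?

$1,263

Promo months 1–6 at r₀ = 3.8%/12 = 0.00316667; months 7+ at r₁ = 21.7%/12 = 0.0180833.
After month 6: iterate B ← B·(1+r₀) − $330.00 for 6 months → $5,571.46.
Then at r₁ with $330.00/mo: n₂ = −ln(1 − r₁·B/P)/ln(1+r₁) ≈ 20.33 → 21 more payments.
Total paid = 26·$330.00 + $108.30 = $8,688.30; interest = $8,688.30 − $7,425.00 = $1,263.30.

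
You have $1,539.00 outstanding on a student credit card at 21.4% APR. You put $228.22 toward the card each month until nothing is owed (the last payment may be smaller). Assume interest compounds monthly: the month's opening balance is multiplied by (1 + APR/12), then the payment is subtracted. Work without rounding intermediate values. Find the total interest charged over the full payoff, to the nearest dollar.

$116

Monthly rate r = 21.4%/12 = 1.78333% = 0.0178333.
Payoff takes n = ⌈−ln(1 − rB₀/P)/ln(1+r)⌉ = ⌈7.249⌉ = 8 payments; the last is $57.11.
Total paid = 7·$228.22 + $57.11 = $1,654.65.
Total interest = total paid − principal = $1,654.65 − $1,539.00 = $115.65.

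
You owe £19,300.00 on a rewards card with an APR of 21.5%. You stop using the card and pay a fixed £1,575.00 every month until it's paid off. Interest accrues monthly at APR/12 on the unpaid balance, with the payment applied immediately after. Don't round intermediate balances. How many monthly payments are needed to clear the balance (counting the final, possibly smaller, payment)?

Monthly rate r = 21.5%/12 = 1.79167% = 0.0179167.
Recurrence: B ← B·(1+r) − £1,575.00.
Month 1: interest £345.79; balance after payment £18,070.79.
Month 2: interest £323.77; balance after payment £16,819.56.
Closed form: n = −ln(1 − rB₀/P)/ln(1+r) = −ln(0.78045)/ln(1.01792) ≈ 13.959, so the balance reaches zero during payment 14.

14 payments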